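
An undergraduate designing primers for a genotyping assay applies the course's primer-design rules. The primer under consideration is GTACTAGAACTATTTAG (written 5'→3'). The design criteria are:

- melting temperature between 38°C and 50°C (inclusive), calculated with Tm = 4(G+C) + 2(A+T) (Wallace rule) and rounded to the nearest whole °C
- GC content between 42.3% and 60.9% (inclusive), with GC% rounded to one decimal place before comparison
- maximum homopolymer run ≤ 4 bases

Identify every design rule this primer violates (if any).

Base counts: A=6, T=6, G=3, C=2 (length 17).
Tm: Tm = 2·12 + 4·5 = 44°C ✓
GC content: GC 5/17 = 29.4%, outside 42.3–60.9% ✗
homopolymer run: longest run = 3 ✓

Fails: GC content.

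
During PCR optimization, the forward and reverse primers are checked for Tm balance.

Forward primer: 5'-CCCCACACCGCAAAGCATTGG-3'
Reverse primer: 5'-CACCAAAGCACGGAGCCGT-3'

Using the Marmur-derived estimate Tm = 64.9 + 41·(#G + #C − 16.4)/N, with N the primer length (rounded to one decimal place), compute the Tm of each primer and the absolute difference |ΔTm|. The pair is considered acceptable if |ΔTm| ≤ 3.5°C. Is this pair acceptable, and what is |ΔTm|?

Forward: G+C = 13, N = 21 → Tm = 64.9 + 41·(13 − 16.4)/21 = 58.3°C.
Reverse: G+C = 12, N = 19 → Tm = 64.9 + 41·(12 − 16.4)/19 = 55.4°C.
|ΔTm| = |58.3 − 55.4| = 2.9°C, ≤ 3.5°C.

|ΔTm| = 2.9°C; the pair is acceptable.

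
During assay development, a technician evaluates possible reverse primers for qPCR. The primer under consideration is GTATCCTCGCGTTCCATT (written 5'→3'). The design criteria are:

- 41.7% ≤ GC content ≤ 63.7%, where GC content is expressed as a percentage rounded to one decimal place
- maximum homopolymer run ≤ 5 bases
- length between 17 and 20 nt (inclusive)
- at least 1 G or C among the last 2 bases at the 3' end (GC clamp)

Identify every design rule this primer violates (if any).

Base counts: A=2, T=7, G=3, C=6 (length 18).
GC content: GC 9/18 = 50.0% ✓
homopolymer run: longest run = 2 ✓
length: length 18 ✓
GC clamp: 3' end TT has 0 G/C, need ≥1 ✗

Fails: GC clamp.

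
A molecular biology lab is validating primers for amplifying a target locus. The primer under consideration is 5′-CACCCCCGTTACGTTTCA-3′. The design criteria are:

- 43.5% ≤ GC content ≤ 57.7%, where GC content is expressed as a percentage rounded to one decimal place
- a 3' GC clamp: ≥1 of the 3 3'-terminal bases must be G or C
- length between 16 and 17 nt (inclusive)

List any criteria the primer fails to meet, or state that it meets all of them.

Base counts: A=3, T=5, G=2, C=8 (length 18).
GC content: GC 10/18 = 55.6% ✓
GC clamp: 3' end TCA has 1 G/C ✓
length: length 18, outside 16–17 ✗

Fails: length.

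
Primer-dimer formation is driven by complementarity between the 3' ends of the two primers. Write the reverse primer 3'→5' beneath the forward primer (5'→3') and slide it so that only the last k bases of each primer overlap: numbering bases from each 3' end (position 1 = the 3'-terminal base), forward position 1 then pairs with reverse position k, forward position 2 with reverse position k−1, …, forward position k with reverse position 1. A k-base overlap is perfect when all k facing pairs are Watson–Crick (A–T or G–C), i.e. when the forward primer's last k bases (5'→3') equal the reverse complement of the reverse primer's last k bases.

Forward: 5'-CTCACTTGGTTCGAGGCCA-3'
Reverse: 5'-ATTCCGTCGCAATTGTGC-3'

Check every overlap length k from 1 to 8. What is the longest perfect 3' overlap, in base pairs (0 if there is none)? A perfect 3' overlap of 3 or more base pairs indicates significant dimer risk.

Longest perfect overlap: 0 complementary base pairs; below the dimer-risk threshold (threshold 3).

Last 8 bases (5'→3') — forward …CGAGGCCA, reverse …AATTGTGC.
Reverse complement of the reverse primer's last 8 bases: GCACAATT; its first k bases are the reverse complement of the reverse primer's last k bases, so a perfect k-base overlap needs the forward primer's last k bases to equal them.
Comparing (forward last k vs required): k=1: A vs G ✗; k=2: CA vs GC ✗; k=3: CCA vs GCA ✗; k=4: GCCA vs GCAC ✗; k=5: GGCCA vs GCACA ✗; k=6: AGGCCA vs GCACAA ✗; k=7: GAGGCCA vs GCACAAT ✗; k=8: CGAGGCCA vs GCACAATT ✗.
No overlap length from 1 to 8 is perfect, so the longest perfect 3' overlap is 0.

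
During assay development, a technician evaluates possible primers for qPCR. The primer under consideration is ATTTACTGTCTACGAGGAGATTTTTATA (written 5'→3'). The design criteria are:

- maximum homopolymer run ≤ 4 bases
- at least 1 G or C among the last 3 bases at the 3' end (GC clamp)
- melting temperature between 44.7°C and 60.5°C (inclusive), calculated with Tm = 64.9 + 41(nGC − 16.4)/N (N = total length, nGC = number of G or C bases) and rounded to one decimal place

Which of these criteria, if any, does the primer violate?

Fails: homopolymer run, GC clamp.

Base counts: A=8, T=12, G=5, C=3 (length 28).
homopolymer run: longest run = 5, exceeds 4 ✗
GC clamp: 3' end ATA has 0 G/C, need ≥1 ✗
Tm: Tm = 64.9 + 41·(8 − 16.4)/28 = 52.6°C ✓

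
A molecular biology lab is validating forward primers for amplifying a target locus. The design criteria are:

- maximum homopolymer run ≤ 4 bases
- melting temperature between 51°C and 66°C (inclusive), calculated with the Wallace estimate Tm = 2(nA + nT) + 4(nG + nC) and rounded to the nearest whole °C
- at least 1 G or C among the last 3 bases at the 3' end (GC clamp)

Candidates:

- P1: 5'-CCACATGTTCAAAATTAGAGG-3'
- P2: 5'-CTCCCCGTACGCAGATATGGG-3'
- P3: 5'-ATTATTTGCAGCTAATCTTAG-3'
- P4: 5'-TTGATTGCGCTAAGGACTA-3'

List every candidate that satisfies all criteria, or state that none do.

P1, P3 and P4.

P1 (21 nt, A=8 T=5 G=4 C=4): longest run = 4 ✓; Tm = 2·13 + 4·8 = 58°C ✓; 3' end AGG has 2 G/C ✓ — passes.
P2 (21 nt, A=4 T=4 G=6 C=7): longest run = 4 ✓; Tm = 2·8 + 4·13 = 68°C, outside 51–66°C ✗; 3' end GGG has 3 G/C ✓ — fails.
P3 (21 nt, A=6 T=9 G=3 C=3): longest run = 3 ✓; Tm = 2·15 + 4·6 = 54°C ✓; 3' end TAG has 1 G/C ✓ — passes.
P4 (19 nt, A=5 T=6 G=5 C=3): longest run = 2 ✓; Tm = 2·11 + 4·8 = 54°C ✓; 3' end CTA has 1 G/C ✓ — passes.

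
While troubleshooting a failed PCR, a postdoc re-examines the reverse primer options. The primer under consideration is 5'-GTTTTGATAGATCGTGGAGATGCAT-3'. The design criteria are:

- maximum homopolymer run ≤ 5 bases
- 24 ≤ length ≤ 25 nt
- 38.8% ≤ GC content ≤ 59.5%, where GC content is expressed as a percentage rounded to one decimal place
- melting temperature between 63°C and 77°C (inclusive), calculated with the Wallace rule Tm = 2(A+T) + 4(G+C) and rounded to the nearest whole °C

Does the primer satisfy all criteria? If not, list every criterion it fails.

Base counts: A=6, T=9, G=8, C=2 (length 25).
homopolymer run: longest run = 4 ✓
length: length 25 ✓
GC content: GC 10/25 = 40.0% ✓
Tm: Tm = 2·15 + 4·10 = 70°C ✓

Meets all criteria.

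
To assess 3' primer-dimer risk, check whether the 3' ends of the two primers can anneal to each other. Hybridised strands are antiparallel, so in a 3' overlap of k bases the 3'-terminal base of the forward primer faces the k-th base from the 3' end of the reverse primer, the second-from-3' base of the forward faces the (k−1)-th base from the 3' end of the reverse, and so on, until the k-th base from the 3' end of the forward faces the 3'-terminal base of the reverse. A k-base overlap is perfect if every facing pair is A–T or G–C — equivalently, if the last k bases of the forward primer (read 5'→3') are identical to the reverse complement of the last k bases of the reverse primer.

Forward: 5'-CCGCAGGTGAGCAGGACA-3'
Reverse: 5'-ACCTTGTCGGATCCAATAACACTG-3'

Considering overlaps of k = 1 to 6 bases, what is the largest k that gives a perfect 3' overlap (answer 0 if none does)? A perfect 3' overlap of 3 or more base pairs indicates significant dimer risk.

Last 6 bases (5'→3') — forward …AGGACA, reverse …ACACTG.
Reverse complement of the reverse primer's last 6 bases: CAGTGT; its first k bases are the reverse complement of the reverse primer's last k bases, so a perfect k-base overlap needs the forward primer's last k bases to equal them.
Comparing (forward last k vs required): k=1: A vs C ✗; k=2: CA vs CA ✓; k=3: ACA vs CAG ✗; k=4: GACA vs CAGT ✗; k=5: GGACA vs CAGTG ✗; k=6: AGGACA vs CAGTGT ✗.
Only k = 2 is perfect, so the longest perfect 3' overlap is 2.

Longest perfect overlap: 2 complementary base pairs; below the dimer-risk threshold (threshold 3).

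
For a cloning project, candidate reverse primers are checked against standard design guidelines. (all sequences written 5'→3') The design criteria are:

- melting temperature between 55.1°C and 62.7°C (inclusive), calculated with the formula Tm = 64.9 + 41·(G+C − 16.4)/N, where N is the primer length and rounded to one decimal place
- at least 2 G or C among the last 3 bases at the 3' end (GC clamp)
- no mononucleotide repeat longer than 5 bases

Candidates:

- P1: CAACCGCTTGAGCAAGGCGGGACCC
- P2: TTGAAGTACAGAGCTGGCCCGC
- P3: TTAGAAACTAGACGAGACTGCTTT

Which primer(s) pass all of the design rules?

P1 (25 nt, A=6 T=2 G=8 C=9): Tm = 64.9 + 41·(17 − 16.4)/25 = 65.9°C, outside 55.1–62.7°C ✗; 3' end CCC has 3 G/C ✓; longest run = 3 ✓ — fails.
P2 (22 nt, A=5 T=4 G=7 C=6): Tm = 64.9 + 41·(13 − 16.4)/22 = 58.6°C ✓; 3' end CGC has 3 G/C ✓; longest run = 3 ✓ — passes.
P3 (24 nt, A=8 T=7 G=5 C=4): Tm = 64.9 + 41·(9 − 16.4)/24 = 52.3°C, outside 55.1–62.7°C ✗; 3' end TTT has 0 G/C, need ≥2 ✗; longest run = 3 ✓ — fails.

P2 only.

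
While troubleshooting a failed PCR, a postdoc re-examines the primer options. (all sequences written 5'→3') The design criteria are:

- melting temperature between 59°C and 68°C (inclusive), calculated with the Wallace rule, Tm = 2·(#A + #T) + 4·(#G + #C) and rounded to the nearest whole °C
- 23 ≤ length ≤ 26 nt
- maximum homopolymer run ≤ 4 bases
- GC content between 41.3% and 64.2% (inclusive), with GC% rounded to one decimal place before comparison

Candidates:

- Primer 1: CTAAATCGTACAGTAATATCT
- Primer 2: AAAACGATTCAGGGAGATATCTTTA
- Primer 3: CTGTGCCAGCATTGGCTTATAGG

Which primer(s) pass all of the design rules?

Primer 1 (21 nt, A=8 T=7 G=2 C=4): Tm = 2·15 + 4·6 = 54°C, outside 59–68°C ✗; length 21, outside 23–26 ✗; longest run = 3 ✓; GC 6/21 = 28.6%, outside 41.3–64.2% ✗ — fails.
Primer 2 (25 nt, A=10 T=7 G=5 C=3): Tm = 2·17 + 4·8 = 66°C ✓; length 25 ✓; longest run = 4 ✓; GC 8/25 = 32.0%, outside 41.3–64.2% ✗ — fails.
Primer 3 (23 nt, A=4 T=7 G=7 C=5): Tm = 2·11 + 4·12 = 70°C, outside 59–68°C ✗; length 23 ✓; longest run = 2 ✓; GC 12/23 = 52.2% ✓ — fails.

None of the candidates satisfy all criteria.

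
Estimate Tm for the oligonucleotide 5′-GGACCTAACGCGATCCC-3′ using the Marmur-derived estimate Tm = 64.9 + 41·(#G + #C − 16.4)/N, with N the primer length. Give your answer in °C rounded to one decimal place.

51.9°C

Base counts: A=4, T=2, G=4, C=7; G+C = 11, N = 17.
Tm = 64.9 + 41·(11 − 16.4)/17 = 64.9 + -221.40/17 = 51.9°C.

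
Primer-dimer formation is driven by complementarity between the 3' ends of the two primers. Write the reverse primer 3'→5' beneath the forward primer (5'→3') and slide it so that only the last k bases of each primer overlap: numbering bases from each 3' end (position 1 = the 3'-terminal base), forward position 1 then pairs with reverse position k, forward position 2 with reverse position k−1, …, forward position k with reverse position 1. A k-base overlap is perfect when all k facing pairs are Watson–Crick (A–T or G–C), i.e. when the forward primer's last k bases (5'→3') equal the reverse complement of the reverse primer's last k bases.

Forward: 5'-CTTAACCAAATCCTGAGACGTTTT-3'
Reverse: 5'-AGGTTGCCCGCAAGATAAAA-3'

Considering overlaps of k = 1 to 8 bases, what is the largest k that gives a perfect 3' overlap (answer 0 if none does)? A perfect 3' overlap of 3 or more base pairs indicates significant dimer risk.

Longest perfect overlap: 4 complementary base pairs; significant dimer risk (threshold 3).

Last 8 bases (5'→3') — forward …GACGTTTT, reverse …AGATAAAA.
Reverse complement of the reverse primer's last 8 bases: TTTTATCT; its first k bases are the reverse complement of the reverse primer's last k bases, so a perfect k-base overlap needs the forward primer's last k bases to equal them.
Comparing (forward last k vs required): k=1: T vs T ✓; k=2: TT vs TT ✓; k=3: TTT vs TTT ✓; k=4: TTTT vs TTTT ✓; k=5: GTTTT vs TTTTA ✗; k=6: CGTTTT vs TTTTAT ✗; k=7: ACGTTTT vs TTTTATC ✗; k=8: GACGTTTT vs TTTTATCT ✗.
Perfect overlaps at k = 1, 2, 3, 4; the largest is 4.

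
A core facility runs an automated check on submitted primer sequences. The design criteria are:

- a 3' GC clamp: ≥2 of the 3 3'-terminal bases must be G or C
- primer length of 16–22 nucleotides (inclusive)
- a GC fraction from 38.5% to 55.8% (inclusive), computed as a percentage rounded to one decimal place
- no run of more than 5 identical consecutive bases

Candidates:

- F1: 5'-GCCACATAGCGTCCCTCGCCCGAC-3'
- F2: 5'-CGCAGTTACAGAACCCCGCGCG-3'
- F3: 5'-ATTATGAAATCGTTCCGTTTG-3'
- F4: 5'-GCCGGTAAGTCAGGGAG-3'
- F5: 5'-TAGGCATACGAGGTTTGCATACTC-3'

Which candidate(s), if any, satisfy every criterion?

None of the candidates satisfy all criteria.

F1 (24 nt, A=4 T=3 G=5 C=12): 3' end GAC has 2 G/C ✓; length 24, outside 16–22 ✗; GC 17/24 = 70.8%, outside 38.5–55.8% ✗; longest run = 3 ✓ — fails.
F2 (22 nt, A=5 T=2 G=6 C=9): 3' end GCG has 3 G/C ✓; length 22 ✓; GC 15/22 = 68.2%, outside 38.5–55.8% ✗; longest run = 4 ✓ — fails.
F3 (21 nt, A=5 T=9 G=4 C=3): 3' end TTG has 1 G/C, need ≥2 ✗; length 21 ✓; GC 7/21 = 33.3%, outside 38.5–55.8% ✗; longest run = 3 ✓ — fails.
F4 (17 nt, A=4 T=2 G=8 C=3): 3' end GAG has 2 G/C ✓; length 17 ✓; GC 11/17 = 64.7%, outside 38.5–55.8% ✗; longest run = 3 ✓ — fails.
F5 (24 nt, A=6 T=7 G=6 C=5): 3' end CTC has 2 G/C ✓; length 24, outside 16–22 ✗; GC 11/24 = 45.8% ✓; longest run = 3 ✓ — fails.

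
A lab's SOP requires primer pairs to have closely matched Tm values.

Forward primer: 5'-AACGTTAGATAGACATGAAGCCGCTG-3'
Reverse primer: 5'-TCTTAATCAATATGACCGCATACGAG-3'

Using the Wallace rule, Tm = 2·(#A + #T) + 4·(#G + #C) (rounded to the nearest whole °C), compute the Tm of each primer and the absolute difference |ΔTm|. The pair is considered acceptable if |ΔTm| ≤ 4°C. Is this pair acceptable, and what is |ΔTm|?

Forward: A=9 T=5 G=7 C=5 → Tm = 2·14 + 4·12 = 76°C.
Reverse: A=9 T=7 G=4 C=6 → Tm = 2·16 + 4·10 = 72°C.
|ΔTm| = |76 − 72| = 4°C, ≤ 4°C.

|ΔTm| = 4°C; the pair is acceptable.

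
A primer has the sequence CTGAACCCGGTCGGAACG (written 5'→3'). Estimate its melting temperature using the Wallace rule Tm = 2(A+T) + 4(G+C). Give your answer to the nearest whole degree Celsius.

60°C

Base counts: A=4, T=2, G=6, C=6 (length 18).
Tm = 2·(4+2) + 4·(6+6) = 2·6 + 4·12 = 12 + 48 = 60°C.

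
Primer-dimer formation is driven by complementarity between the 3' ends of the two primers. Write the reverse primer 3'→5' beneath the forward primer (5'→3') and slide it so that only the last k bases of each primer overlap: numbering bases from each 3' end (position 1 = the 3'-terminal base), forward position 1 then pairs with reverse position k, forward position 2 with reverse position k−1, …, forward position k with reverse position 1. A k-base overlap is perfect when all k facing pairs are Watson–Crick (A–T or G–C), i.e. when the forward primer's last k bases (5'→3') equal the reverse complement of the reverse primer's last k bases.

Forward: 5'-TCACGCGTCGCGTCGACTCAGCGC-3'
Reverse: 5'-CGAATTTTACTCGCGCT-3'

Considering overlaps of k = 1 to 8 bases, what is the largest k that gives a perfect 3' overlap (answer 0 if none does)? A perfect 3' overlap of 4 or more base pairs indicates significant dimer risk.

Last 8 bases (5'→3') — forward …CTCAGCGC, reverse …CTCGCGCT.
Reverse complement of the reverse primer's last 8 bases: AGCGCGAG; its first k bases are the reverse complement of the reverse primer's last k bases, so a perfect k-base overlap needs the forward primer's last k bases to equal them.
Comparing (forward last k vs required): k=1: C vs A ✗; k=2: GC vs AG ✗; k=3: CGC vs AGC ✗; k=4: GCGC vs AGCG ✗; k=5: AGCGC vs AGCGC ✓; k=6: CAGCGC vs AGCGCG ✗; k=7: TCAGCGC vs AGCGCGA ✗; k=8: CTCAGCGC vs AGCGCGAG ✗.
Only k = 5 is perfect, so the longest perfect 3' overlap is 5.

Longest perfect overlap: 5 complementary base pairs; significant dimer risk (threshold 4).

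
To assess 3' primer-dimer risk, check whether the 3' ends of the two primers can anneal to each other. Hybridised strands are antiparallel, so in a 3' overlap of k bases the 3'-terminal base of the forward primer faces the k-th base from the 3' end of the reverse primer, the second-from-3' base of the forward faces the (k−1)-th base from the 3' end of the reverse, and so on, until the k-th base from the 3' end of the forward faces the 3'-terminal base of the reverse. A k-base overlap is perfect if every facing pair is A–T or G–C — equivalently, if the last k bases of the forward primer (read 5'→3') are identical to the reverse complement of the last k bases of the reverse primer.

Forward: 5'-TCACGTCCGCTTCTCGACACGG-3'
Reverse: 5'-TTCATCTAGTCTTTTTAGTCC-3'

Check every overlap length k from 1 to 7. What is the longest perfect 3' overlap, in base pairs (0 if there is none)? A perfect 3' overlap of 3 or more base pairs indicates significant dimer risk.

Last 7 bases (5'→3') — forward …GACACGG, reverse …TTAGTCC.
Reverse complement of the reverse primer's last 7 bases: GGACTAA; its first k bases are the reverse complement of the reverse primer's last k bases, so a perfect k-base overlap needs the forward primer's last k bases to equal them.
Comparing (forward last k vs required): k=1: G vs G ✓; k=2: GG vs GG ✓; k=3: CGG vs GGA ✗; k=4: ACGG vs GGAC ✗; k=5: CACGG vs GGACT ✗; k=6: ACACGG vs GGACTA ✗; k=7: GACACGG vs GGACTAA ✗.
Perfect overlaps at k = 1, 2; the largest is 2.

Longest perfect overlap: 2 complementary base pairs; below the dimer-risk threshold (threshold 3).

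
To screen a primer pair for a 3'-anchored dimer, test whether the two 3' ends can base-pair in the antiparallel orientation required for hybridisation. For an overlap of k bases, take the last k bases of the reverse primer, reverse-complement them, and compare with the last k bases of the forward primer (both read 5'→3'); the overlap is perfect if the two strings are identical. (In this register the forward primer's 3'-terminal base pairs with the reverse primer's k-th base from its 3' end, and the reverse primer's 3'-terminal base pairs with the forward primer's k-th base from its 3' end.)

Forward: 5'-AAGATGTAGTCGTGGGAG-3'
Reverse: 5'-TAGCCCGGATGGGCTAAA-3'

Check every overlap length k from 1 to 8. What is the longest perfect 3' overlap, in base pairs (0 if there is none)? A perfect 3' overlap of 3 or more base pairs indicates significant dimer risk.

Longest perfect overlap: 0 complementary base pairs; below the dimer-risk threshold (threshold 3).

Last 8 bases (5'→3') — forward …CGTGGGAG, reverse …GGGCTAAA.
Reverse complement of the reverse primer's last 8 bases: TTTAGCCC; its first k bases are the reverse complement of the reverse primer's last k bases, so a perfect k-base overlap needs the forward primer's last k bases to equal them.
Comparing (forward last k vs required): k=1: G vs T ✗; k=2: AG vs TT ✗; k=3: GAG vs TTT ✗; k=4: GGAG vs TTTA ✗; k=5: GGGAG vs TTTAG ✗; k=6: TGGGAG vs TTTAGC ✗; k=7: GTGGGAG vs TTTAGCC ✗; k=8: CGTGGGAG vs TTTAGCCC ✗.
No overlap length from 1 to 8 is perfect, so the longest perfect 3' overlap is 0.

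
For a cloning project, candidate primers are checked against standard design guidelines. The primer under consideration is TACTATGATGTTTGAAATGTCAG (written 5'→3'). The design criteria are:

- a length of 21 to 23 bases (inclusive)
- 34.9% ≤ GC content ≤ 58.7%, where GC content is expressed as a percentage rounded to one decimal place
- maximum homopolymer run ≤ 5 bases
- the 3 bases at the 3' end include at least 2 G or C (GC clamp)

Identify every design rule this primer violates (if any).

Fails: GC content.

Base counts: A=7, T=9, G=5, C=2 (length 23).
length: length 23 ✓
GC content: GC 7/23 = 30.4%, outside 34.9–58.7% ✗
homopolymer run: longest run = 3 ✓
GC clamp: 3' end CAG has 2 G/C ✓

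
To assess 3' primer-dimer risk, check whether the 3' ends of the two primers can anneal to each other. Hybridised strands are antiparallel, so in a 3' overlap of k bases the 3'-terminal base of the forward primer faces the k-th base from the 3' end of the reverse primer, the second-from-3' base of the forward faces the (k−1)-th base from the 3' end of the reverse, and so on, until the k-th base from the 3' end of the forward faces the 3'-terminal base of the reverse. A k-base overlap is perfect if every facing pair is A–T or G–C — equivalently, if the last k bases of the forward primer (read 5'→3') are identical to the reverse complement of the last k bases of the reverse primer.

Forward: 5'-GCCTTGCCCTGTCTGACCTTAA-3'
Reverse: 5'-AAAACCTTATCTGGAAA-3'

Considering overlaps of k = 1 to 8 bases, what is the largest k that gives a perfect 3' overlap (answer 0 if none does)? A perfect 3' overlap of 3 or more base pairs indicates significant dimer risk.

Longest perfect overlap: 0 complementary base pairs; below the dimer-risk threshold (threshold 3).

Last 8 bases (5'→3') — forward …GACCTTAA, reverse …TCTGGAAA.
Reverse complement of the reverse primer's last 8 bases: TTTCCAGA; its first k bases are the reverse complement of the reverse primer's last k bases, so a perfect k-base overlap needs the forward primer's last k bases to equal them.
Comparing (forward last k vs required): k=1: A vs T ✗; k=2: AA vs TT ✗; k=3: TAA vs TTT ✗; k=4: TTAA vs TTTC ✗; k=5: CTTAA vs TTTCC ✗; k=6: CCTTAA vs TTTCCA ✗; k=7: ACCTTAA vs TTTCCAG ✗; k=8: GACCTTAA vs TTTCCAGA ✗.
No overlap length from 1 to 8 is perfect, so the longest perfect 3' overlap is 0.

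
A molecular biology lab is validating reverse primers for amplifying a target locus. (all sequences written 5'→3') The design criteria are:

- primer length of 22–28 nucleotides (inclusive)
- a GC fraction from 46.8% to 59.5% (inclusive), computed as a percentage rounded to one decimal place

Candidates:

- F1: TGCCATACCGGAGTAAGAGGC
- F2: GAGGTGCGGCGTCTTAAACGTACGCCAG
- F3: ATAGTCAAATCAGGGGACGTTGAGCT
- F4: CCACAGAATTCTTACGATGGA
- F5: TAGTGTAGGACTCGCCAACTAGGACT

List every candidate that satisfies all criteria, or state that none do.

F5 only.

F1 (21 nt, A=6 T=3 G=7 C=5): length 21, outside 22–28 ✗; GC 12/21 = 57.1% ✓ — fails.
F2 (28 nt, A=6 T=5 G=10 C=7): length 28 ✓; GC 17/28 = 60.7%, outside 46.8–59.5% ✗ — fails.
F3 (26 nt, A=8 T=6 G=8 C=4): length 26 ✓; GC 12/26 = 46.2%, outside 46.8–59.5% ✗ — fails.
F4 (21 nt, A=7 T=5 G=4 C=5): length 21, outside 22–28 ✗; GC 9/21 = 42.9%, outside 46.8–59.5% ✗ — fails.
F5 (26 nt, A=7 T=6 G=7 C=6): length 26 ✓; GC 13/26 = 50.0% ✓ — passes.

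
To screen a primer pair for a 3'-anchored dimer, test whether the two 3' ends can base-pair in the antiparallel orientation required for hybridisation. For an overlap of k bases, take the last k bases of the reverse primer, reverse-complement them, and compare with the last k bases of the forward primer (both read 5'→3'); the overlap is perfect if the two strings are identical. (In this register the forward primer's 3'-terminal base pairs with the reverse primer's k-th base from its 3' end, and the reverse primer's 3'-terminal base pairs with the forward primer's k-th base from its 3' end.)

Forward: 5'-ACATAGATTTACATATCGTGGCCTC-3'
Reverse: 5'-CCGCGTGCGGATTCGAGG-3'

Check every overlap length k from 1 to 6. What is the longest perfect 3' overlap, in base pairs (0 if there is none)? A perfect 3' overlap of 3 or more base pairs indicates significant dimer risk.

Last 6 bases (5'→3') — forward …GGCCTC, reverse …TCGAGG.
Reverse complement of the reverse primer's last 6 bases: CCTCGA; its first k bases are the reverse complement of the reverse primer's last k bases, so a perfect k-base overlap needs the forward primer's last k bases to equal them.
Comparing (forward last k vs required): k=1: C vs C ✓; k=2: TC vs CC ✗; k=3: CTC vs CCT ✗; k=4: CCTC vs CCTC ✓; k=5: GCCTC vs CCTCG ✗; k=6: GGCCTC vs CCTCGA ✗.
Perfect overlaps at k = 1, 4; the largest is 4.

Longest perfect overlap: 4 complementary base pairs; significant dimer risk (threshold 3).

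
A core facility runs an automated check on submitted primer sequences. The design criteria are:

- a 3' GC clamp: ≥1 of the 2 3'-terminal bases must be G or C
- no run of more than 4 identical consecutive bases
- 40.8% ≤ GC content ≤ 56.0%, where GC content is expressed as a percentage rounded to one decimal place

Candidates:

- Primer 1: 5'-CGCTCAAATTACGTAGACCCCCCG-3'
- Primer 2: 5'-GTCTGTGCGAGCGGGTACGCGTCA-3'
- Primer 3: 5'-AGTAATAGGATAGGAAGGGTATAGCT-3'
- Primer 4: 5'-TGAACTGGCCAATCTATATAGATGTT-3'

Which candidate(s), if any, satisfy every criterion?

Primer 1 (24 nt, A=6 T=4 G=4 C=10): 3' end CG has 2 G/C ✓; longest run = 6, exceeds 4 ✗; GC 14/24 = 58.3%, outside 40.8–56.0% ✗ — fails.
Primer 2 (24 nt, A=3 T=5 G=10 C=6): 3' end CA has 1 G/C ✓; longest run = 3 ✓; GC 16/24 = 66.7%, outside 40.8–56.0% ✗ — fails.
Primer 3 (26 nt, A=10 T=6 G=9 C=1): 3' end CT has 1 G/C ✓; longest run = 3 ✓; GC 10/26 = 38.5%, outside 40.8–56.0% ✗ — fails.
Primer 4 (26 nt, A=8 T=9 G=5 C=4): 3' end TT has 0 G/C, need ≥1 ✗; longest run = 2 ✓; GC 9/26 = 34.6%, outside 40.8–56.0% ✗ — fails.

None of the candidates satisfy all criteria.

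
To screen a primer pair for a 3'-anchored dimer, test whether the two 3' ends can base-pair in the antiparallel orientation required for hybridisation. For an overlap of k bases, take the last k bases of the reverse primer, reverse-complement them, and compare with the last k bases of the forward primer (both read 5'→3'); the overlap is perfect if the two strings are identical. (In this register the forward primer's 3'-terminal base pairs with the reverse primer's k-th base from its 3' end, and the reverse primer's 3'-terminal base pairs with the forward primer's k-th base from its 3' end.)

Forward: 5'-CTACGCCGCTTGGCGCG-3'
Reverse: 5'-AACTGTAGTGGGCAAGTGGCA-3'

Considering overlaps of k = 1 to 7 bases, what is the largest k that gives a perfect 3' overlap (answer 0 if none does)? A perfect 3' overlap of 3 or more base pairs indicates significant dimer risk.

Last 7 bases (5'→3') — forward …TGGCGCG, reverse …AGTGGCA.
Reverse complement of the reverse primer's last 7 bases: TGCCACT; its first k bases are the reverse complement of the reverse primer's last k bases, so a perfect k-base overlap needs the forward primer's last k bases to equal them.
Comparing (forward last k vs required): k=1: G vs T ✗; k=2: CG vs TG ✗; k=3: GCG vs TGC ✗; k=4: CGCG vs TGCC ✗; k=5: GCGCG vs TGCCA ✗; k=6: GGCGCG vs TGCCAC ✗; k=7: TGGCGCG vs TGCCACT ✗.
No overlap length from 1 to 7 is perfect, so the longest perfect 3' overlap is 0.

Longest perfect overlap: 0 complementary base pairs; below the dimer-risk threshold (threshold 3).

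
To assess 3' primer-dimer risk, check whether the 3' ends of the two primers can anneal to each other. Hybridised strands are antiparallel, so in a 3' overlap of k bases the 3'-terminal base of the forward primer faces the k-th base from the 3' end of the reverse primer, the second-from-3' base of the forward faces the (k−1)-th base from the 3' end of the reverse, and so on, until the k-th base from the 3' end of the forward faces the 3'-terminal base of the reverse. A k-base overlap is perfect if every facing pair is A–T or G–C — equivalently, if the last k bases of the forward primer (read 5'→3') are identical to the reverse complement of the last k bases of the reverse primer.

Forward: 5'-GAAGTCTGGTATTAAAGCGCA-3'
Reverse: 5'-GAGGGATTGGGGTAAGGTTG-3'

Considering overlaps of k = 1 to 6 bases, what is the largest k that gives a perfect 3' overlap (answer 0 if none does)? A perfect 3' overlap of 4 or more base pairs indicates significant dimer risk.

Last 6 bases (5'→3') — forward …AGCGCA, reverse …AGGTTG.
Reverse complement of the reverse primer's last 6 bases: CAACCT; its first k bases are the reverse complement of the reverse primer's last k bases, so a perfect k-base overlap needs the forward primer's last k bases to equal them.
Comparing (forward last k vs required): k=1: A vs C ✗; k=2: CA vs CA ✓; k=3: GCA vs CAA ✗; k=4: CGCA vs CAAC ✗; k=5: GCGCA vs CAACC ✗; k=6: AGCGCA vs CAACCT ✗.
Only k = 2 is perfect, so the longest perfect 3' overlap is 2.

Longest perfect overlap: 2 complementary base pairs; below the dimer-risk threshold (threshold 4).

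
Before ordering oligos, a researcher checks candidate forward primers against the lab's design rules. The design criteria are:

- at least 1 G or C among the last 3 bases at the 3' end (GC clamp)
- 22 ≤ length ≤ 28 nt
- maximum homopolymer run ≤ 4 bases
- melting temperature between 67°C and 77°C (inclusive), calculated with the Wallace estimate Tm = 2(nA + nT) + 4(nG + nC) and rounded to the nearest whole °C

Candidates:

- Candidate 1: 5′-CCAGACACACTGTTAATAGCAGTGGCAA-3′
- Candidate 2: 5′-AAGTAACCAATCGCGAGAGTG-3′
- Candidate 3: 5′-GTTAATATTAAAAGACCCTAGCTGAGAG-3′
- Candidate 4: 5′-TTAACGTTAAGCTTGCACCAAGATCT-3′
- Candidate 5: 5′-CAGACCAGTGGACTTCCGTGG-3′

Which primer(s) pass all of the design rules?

Candidate 1 (28 nt, A=10 T=5 G=6 C=7): 3' end CAA has 1 G/C ✓; length 28 ✓; longest run = 2 ✓; Tm = 2·15 + 4·13 = 82°C, outside 67–77°C ✗ — fails.
Candidate 2 (21 nt, A=8 T=3 G=6 C=4): 3' end GTG has 2 G/C ✓; length 21, outside 22–28 ✗; longest run = 2 ✓; Tm = 2·11 + 4·10 = 62°C, outside 67–77°C ✗ — fails.
Candidate 3 (28 nt, A=11 T=7 G=6 C=4): 3' end GAG has 2 G/C ✓; length 28 ✓; longest run = 4 ✓; Tm = 2·18 + 4·10 = 76°C ✓ — passes.
Candidate 4 (26 nt, A=8 T=8 G=4 C=6): 3' end TCT has 1 G/C ✓; length 26 ✓; longest run = 2 ✓; Tm = 2·16 + 4·10 = 72°C ✓ — passes.
Candidate 5 (21 nt, A=4 T=4 G=7 C=6): 3' end TGG has 2 G/C ✓; length 21, outside 22–28 ✗; longest run = 2 ✓; Tm = 2·8 + 4·13 = 68°C ✓ — fails.

Candidate 3 and Candidate 4.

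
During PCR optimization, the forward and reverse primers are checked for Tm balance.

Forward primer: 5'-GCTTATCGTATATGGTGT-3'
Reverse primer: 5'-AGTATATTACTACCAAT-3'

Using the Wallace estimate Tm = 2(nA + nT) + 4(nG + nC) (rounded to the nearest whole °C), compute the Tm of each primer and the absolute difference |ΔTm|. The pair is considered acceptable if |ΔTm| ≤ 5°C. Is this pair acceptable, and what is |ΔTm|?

Forward: A=3 T=8 G=5 C=2 → Tm = 2·11 + 4·7 = 50°C.
Reverse: A=7 T=6 G=1 C=3 → Tm = 2·13 + 4·4 = 42°C.
|ΔTm| = |50 − 42| = 8°C, > 5°C.

|ΔTm| = 8°C; the pair is not acceptable.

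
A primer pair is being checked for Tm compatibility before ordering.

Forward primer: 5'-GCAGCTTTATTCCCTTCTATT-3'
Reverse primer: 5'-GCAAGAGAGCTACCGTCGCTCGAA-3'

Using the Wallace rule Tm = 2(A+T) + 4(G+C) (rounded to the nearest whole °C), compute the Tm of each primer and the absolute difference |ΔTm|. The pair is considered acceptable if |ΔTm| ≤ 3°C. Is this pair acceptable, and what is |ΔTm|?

Forward: A=3 T=10 G=2 C=6 → Tm = 2·13 + 4·8 = 58°C.
Reverse: A=7 T=3 G=7 C=7 → Tm = 2·10 + 4·14 = 76°C.
|ΔTm| = |58 − 76| = 18°C, > 3°C.

|ΔTm| = 18°C; the pair is not acceptable.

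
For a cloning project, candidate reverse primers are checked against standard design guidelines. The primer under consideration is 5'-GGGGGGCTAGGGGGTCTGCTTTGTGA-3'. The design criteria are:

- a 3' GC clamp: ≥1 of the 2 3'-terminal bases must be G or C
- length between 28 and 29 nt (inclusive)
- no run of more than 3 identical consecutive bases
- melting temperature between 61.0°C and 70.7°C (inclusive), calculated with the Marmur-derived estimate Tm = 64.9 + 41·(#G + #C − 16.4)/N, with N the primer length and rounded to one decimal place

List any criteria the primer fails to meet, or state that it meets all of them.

Fails: length, homopolymer run.

Base counts: A=2, T=7, G=14, C=3 (length 26).
GC clamp: 3' end GA has 1 G/C ✓
length: length 26, outside 28–29 ✗
homopolymer run: longest run = 6, exceeds 3 ✗
Tm: Tm = 64.9 + 41·(17 − 16.4)/26 = 65.8°C ✓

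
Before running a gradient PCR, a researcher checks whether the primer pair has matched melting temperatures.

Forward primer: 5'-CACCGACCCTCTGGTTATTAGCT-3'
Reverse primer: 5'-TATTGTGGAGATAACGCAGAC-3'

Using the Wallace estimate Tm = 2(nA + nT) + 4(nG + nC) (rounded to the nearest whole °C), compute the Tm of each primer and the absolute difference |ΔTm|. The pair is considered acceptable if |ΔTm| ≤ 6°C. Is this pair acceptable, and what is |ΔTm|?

Forward: A=4 T=7 G=4 C=8 → Tm = 2·11 + 4·12 = 70°C.
Reverse: A=7 T=5 G=6 C=3 → Tm = 2·12 + 4·9 = 60°C.
|ΔTm| = |70 − 60| = 10°C, > 6°C.

|ΔTm| = 10°C; the pair is not acceptable.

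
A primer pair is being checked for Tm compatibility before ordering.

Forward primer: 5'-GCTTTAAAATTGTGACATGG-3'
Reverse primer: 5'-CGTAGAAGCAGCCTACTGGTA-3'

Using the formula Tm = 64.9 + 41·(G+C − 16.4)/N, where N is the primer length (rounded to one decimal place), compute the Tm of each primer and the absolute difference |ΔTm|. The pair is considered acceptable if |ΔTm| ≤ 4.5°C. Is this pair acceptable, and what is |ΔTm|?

Forward: G+C = 7, N = 20 → Tm = 64.9 + 41·(7 − 16.4)/20 = 45.6°C.
Reverse: G+C = 11, N = 21 → Tm = 64.9 + 41·(11 − 16.4)/21 = 54.4°C.
|ΔTm| = |45.6 − 54.4| = 8.8°C, > 4.5°C.

|ΔTm| = 8.8°C; the pair is not acceptable.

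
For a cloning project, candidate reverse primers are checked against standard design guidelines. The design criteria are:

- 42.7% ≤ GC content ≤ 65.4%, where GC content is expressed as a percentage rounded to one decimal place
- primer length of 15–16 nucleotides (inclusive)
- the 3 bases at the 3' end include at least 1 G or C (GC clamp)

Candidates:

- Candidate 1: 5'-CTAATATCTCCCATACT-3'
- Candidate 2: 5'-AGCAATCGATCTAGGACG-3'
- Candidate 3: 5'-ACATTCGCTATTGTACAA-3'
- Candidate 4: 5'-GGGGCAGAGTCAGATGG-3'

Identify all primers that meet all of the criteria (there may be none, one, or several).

None of the candidates satisfy all criteria.

Candidate 1 (17 nt, A=5 T=6 G=0 C=6): GC 6/17 = 35.3%, outside 42.7–65.4% ✗; length 17, outside 15–16 ✗; 3' end ACT has 1 G/C ✓ — fails.
Candidate 2 (18 nt, A=6 T=3 G=5 C=4): GC 9/18 = 50.0% ✓; length 18, outside 15–16 ✗; 3' end ACG has 2 G/C ✓ — fails.
Candidate 3 (18 nt, A=6 T=6 G=2 C=4): GC 6/18 = 33.3%, outside 42.7–65.4% ✗; length 18, outside 15–16 ✗; 3' end CAA has 1 G/C ✓ — fails.
Candidate 4 (17 nt, A=4 T=2 G=9 C=2): GC 11/17 = 64.7% ✓; length 17, outside 15–16 ✗; 3' end TGG has 2 G/C ✓ — fails.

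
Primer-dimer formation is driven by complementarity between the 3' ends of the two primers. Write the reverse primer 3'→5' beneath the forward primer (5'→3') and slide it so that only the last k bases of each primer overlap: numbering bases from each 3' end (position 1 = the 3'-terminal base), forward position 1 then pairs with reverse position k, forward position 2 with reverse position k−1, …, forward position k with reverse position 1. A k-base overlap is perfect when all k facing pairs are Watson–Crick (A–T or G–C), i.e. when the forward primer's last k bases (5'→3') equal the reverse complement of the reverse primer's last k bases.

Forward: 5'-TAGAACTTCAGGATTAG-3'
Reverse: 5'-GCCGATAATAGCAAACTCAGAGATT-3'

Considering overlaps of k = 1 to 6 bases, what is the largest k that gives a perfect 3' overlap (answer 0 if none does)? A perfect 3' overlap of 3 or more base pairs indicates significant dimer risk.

Last 6 bases (5'→3') — forward …GATTAG, reverse …GAGATT.
Reverse complement of the reverse primer's last 6 bases: AATCTC; its first k bases are the reverse complement of the reverse primer's last k bases, so a perfect k-base overlap needs the forward primer's last k bases to equal them.
Comparing (forward last k vs required): k=1: G vs A ✗; k=2: AG vs AA ✗; k=3: TAG vs AAT ✗; k=4: TTAG vs AATC ✗; k=5: ATTAG vs AATCT ✗; k=6: GATTAG vs AATCTC ✗.
No overlap length from 1 to 6 is perfect, so the longest perfect 3' overlap is 0.

Longest perfect overlap: 0 complementary base pairs; below the dimer-risk threshold (threshold 3).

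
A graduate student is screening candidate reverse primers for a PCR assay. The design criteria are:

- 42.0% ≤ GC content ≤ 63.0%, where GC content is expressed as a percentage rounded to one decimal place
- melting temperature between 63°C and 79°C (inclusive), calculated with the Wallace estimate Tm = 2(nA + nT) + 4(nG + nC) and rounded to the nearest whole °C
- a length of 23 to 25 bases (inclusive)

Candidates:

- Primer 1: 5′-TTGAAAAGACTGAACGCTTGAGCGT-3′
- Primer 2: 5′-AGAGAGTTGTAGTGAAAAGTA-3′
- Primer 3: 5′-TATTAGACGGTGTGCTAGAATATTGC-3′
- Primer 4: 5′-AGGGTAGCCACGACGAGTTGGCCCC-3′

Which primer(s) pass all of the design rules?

Primer 1 (25 nt, A=8 T=6 G=7 C=4): GC 11/25 = 44.0% ✓; Tm = 2·14 + 4·11 = 72°C ✓; length 25 ✓ — passes.
Primer 2 (21 nt, A=9 T=5 G=7 C=0): GC 7/21 = 33.3%, outside 42.0–63.0% ✗; Tm = 2·14 + 4·7 = 56°C, outside 63–79°C ✗; length 21, outside 23–25 ✗ — fails.
Primer 3 (26 nt, A=7 T=9 G=7 C=3): GC 10/26 = 38.5%, outside 42.0–63.0% ✗; Tm = 2·16 + 4·10 = 72°C ✓; length 26, outside 23–25 ✗ — fails.
Primer 4 (25 nt, A=5 T=3 G=9 C=8): GC 17/25 = 68.0%, outside 42.0–63.0% ✗; Tm = 2·8 + 4·17 = 84°C, outside 63–79°C ✗; length 25 ✓ — fails.

Primer 1 only.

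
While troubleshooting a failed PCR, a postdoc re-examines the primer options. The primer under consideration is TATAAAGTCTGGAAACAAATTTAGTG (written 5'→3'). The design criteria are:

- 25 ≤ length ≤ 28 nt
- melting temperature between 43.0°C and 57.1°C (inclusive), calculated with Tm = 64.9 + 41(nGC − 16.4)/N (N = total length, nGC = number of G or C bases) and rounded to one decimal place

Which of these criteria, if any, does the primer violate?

Meets all criteria.

Base counts: A=11, T=8, G=5, C=2 (length 26).
length: length 26 ✓
Tm: Tm = 64.9 + 41·(7 − 16.4)/26 = 50.1°C ✓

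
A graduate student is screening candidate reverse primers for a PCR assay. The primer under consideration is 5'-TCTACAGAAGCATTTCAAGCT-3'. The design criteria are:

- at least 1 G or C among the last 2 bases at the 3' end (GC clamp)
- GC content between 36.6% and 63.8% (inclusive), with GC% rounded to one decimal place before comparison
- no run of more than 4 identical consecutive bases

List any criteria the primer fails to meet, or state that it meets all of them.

Meets all criteria.

Base counts: A=7, T=6, G=3, C=5 (length 21).
GC clamp: 3' end CT has 1 G/C ✓
GC content: GC 8/21 = 38.1% ✓
homopolymer run: longest run = 3 ✓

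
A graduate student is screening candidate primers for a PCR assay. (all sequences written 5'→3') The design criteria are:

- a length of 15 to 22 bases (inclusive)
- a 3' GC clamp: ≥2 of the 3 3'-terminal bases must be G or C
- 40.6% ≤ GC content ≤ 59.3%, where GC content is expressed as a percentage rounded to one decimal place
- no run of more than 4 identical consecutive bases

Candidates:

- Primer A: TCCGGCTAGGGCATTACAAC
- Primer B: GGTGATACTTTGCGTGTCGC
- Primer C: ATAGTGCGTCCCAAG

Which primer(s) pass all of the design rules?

Primer A (20 nt, A=5 T=4 G=5 C=6): length 20 ✓; 3' end AAC has 1 G/C, need ≥2 ✗; GC 11/20 = 55.0% ✓; longest run = 3 ✓ — fails.
Primer B (20 nt, A=2 T=7 G=7 C=4): length 20 ✓; 3' end CGC has 3 G/C ✓; GC 11/20 = 55.0% ✓; longest run = 3 ✓ — passes.
Primer C (15 nt, A=4 T=3 G=4 C=4): length 15 ✓; 3' end AAG has 1 G/C, need ≥2 ✗; GC 8/15 = 53.3% ✓; longest run = 3 ✓ — fails.

Primer B only.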